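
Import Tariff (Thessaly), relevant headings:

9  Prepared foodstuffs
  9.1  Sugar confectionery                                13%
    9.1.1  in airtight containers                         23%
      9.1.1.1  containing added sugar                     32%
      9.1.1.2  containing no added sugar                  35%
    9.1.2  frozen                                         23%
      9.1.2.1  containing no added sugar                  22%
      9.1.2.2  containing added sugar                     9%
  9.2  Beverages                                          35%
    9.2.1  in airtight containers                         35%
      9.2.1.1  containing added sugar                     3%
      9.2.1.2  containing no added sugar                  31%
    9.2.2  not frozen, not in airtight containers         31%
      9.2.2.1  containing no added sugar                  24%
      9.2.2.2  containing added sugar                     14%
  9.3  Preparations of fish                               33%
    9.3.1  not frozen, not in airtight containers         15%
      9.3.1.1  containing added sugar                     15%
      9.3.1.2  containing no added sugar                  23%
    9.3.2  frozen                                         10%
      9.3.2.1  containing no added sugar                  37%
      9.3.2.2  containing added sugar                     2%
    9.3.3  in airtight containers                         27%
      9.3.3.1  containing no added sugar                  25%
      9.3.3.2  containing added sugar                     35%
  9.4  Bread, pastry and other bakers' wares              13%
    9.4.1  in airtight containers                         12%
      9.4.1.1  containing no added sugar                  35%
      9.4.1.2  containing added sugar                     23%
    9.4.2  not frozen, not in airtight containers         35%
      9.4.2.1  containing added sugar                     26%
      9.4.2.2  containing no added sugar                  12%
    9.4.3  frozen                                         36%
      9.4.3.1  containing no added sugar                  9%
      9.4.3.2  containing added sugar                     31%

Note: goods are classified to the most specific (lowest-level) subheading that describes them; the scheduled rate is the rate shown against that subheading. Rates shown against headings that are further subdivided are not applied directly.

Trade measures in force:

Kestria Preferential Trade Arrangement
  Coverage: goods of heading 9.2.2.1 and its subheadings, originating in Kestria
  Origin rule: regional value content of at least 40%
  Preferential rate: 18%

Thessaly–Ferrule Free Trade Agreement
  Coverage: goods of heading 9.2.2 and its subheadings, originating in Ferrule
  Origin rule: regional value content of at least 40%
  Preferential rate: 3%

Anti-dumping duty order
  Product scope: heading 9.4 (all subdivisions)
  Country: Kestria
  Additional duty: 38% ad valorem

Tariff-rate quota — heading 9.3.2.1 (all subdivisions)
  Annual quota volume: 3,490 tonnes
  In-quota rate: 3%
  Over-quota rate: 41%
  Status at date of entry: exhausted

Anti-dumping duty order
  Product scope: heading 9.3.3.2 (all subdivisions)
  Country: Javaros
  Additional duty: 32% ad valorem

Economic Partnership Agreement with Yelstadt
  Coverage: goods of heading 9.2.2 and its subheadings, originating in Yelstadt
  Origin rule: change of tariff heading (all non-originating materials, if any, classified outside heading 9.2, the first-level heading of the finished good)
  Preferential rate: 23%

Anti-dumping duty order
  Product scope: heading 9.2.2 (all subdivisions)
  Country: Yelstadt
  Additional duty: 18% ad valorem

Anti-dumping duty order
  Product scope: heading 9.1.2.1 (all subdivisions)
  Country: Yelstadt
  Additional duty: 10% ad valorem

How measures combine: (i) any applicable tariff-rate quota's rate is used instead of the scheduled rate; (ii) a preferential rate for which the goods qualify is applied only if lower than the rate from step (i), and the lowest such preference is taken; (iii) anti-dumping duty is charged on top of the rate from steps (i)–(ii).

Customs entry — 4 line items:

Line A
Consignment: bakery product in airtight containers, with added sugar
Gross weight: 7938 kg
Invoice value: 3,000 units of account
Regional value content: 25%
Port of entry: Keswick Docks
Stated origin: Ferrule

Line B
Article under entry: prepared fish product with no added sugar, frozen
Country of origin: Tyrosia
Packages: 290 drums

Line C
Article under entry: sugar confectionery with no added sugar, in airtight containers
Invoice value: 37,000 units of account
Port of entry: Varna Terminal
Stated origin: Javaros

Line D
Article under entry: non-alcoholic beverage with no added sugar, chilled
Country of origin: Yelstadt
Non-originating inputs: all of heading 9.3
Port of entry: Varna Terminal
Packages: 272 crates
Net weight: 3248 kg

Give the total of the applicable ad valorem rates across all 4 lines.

140%

Line A: bakery product → 9.4; in airtight containers → 9.4.1; with added sugar → 9.4.1.2. Scheduled 23%. Ferrule agreement on 9.2.2: 9.4.1.2 not covered. → 23%.
Line B: prepared fish product → 9.3; frozen → 9.3.2; with no added sugar → 9.3.2.1. Scheduled 37%. quota on 9.3.2.1 exhausted → over-quota 41%. → 41%.
Line C: sugar confectionery → 9.1; in airtight containers → 9.1.1; with no added sugar → 9.1.1.2. Scheduled 35%. No special measure applies. → 35%.
Line D: non-alcoholic beverage → 9.2; chilled → 9.2.2; with no added sugar → 9.2.2.1. Scheduled 24%. Yelstadt agreement on 9.2.2: CTH met → 23% available; preferential 23%; anti-dumping (Yelstadt, 9.2.2): +18%; total 23% + 18% = 41%. → 41%.
Sum: 23% + 41% + 35% + 41% = 140%.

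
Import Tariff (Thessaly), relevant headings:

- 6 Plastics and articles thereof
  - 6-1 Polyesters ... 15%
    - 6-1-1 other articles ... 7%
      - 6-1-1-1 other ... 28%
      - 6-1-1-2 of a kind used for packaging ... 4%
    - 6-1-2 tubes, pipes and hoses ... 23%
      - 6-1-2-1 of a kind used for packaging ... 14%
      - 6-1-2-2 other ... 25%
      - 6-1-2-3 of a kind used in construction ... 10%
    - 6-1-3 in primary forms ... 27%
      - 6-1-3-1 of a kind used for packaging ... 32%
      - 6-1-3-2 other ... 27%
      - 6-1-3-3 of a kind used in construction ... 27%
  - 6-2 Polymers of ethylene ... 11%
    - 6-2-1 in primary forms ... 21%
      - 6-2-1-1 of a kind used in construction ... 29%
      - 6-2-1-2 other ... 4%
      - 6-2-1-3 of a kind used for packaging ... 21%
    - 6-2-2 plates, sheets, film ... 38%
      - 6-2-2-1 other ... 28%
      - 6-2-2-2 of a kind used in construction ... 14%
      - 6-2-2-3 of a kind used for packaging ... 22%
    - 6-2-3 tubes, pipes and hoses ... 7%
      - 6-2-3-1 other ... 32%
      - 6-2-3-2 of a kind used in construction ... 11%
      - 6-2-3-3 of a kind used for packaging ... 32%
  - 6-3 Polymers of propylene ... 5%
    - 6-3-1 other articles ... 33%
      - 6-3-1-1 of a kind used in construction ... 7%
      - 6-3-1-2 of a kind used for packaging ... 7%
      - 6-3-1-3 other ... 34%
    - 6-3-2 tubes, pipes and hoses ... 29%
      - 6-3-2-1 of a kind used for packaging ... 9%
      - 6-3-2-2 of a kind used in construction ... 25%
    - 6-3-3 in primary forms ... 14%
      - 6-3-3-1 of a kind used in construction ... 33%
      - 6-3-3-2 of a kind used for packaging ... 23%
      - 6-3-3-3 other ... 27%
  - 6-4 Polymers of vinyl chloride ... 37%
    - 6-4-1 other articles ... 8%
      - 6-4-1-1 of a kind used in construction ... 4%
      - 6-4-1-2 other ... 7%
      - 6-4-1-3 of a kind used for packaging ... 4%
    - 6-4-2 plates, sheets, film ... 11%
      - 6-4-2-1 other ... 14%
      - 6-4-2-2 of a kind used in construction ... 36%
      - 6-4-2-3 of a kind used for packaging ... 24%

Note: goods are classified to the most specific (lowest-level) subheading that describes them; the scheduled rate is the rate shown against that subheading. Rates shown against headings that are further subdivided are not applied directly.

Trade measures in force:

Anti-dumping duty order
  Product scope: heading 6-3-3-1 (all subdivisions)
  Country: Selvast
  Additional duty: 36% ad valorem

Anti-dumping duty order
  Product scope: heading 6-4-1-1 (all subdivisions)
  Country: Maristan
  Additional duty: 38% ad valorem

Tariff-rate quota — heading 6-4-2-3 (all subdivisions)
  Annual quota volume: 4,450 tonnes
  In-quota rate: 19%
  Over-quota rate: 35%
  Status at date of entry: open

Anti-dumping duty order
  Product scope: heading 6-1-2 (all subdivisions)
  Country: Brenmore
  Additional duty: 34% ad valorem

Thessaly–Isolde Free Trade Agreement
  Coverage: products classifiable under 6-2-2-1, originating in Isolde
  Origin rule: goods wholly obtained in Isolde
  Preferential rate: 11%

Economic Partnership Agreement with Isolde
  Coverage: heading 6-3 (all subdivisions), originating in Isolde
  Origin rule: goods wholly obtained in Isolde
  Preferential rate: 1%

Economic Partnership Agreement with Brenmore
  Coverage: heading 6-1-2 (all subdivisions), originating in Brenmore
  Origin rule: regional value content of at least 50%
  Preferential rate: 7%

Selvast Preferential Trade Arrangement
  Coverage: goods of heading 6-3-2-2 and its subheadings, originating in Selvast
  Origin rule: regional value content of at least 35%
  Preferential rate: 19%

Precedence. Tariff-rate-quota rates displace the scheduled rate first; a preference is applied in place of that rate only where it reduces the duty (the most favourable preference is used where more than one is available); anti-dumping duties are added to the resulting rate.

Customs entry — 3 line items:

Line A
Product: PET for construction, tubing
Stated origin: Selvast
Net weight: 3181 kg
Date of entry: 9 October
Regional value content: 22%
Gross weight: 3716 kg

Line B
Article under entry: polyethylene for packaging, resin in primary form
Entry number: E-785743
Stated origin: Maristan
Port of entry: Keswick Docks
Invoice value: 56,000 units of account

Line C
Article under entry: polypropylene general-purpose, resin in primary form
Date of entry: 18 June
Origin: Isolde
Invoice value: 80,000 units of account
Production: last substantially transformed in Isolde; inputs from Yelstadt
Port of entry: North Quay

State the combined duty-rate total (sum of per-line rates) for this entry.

58%

Line A: PET → 6-1; tubing → 6-1-2; for construction → 6-1-2-3. Scheduled 10%. Selvast agreement on 6-3-2-2: 6-1-2-3 not covered. → 10%.
Line B: polyethylene → 6-2; resin in primary form → 6-2-1; for packaging → 6-2-1-3. Scheduled 21%. No special measure applies. → 21%.
Line C: polypropylene → 6-3; resin in primary form → 6-3-3; general-purpose → 6-3-3-3. Scheduled 27%. Isolde agreement on 6-2-2-1: 6-3-3-3 not covered; Isolde agreement on 6-3: not wholly obtained. → 27%.
Sum: 10% + 21% + 27% = 58%.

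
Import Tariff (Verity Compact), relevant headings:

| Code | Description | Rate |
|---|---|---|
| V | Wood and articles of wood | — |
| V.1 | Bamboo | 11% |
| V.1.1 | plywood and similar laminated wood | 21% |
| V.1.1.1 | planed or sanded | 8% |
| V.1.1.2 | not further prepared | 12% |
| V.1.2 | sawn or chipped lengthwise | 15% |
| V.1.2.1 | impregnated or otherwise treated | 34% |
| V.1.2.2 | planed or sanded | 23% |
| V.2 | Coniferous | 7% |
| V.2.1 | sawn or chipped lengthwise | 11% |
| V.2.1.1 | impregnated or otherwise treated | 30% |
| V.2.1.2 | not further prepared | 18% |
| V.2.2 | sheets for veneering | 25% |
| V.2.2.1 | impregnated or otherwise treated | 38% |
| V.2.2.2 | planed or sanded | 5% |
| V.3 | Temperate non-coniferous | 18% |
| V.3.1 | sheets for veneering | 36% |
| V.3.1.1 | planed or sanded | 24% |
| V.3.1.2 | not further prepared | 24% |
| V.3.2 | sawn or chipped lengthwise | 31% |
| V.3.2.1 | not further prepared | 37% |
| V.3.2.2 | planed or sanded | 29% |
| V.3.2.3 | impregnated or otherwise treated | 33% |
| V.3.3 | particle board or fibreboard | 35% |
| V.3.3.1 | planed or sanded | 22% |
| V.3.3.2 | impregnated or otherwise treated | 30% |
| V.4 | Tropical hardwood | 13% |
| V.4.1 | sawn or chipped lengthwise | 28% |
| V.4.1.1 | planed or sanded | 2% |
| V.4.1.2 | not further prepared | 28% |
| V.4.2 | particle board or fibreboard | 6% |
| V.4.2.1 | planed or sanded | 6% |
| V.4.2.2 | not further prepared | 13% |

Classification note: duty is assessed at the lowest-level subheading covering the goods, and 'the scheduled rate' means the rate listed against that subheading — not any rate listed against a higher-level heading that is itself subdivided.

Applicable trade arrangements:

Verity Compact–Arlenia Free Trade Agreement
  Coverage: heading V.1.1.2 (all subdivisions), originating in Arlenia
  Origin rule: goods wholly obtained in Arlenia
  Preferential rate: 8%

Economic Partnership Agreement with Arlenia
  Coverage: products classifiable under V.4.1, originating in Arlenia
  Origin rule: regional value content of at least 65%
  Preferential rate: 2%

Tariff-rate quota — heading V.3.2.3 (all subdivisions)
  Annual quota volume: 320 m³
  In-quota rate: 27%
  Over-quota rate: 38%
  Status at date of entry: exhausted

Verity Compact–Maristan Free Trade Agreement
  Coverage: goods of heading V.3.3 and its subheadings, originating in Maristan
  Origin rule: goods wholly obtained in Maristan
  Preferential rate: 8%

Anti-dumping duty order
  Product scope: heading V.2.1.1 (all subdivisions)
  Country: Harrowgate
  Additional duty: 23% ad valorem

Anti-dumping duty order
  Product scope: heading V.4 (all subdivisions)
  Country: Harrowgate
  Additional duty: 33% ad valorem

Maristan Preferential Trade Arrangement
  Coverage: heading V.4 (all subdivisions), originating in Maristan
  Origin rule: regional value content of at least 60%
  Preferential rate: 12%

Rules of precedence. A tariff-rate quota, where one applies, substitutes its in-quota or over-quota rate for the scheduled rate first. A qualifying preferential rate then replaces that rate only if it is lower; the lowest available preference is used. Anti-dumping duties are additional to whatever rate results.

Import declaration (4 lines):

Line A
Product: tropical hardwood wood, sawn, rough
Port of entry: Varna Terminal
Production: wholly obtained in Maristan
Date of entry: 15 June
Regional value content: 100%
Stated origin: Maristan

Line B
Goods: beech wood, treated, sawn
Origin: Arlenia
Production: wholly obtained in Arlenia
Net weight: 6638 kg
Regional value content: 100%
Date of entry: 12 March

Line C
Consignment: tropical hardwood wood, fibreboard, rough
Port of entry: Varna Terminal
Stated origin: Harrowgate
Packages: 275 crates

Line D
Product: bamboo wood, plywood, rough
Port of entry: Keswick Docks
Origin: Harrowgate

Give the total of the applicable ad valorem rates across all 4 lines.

Line A: tropical hardwood → V.4; sawn → V.4.1; rough → V.4.1.2. Scheduled 28%. Maristan agreement on V.3.3: V.4.1.2 not covered; Maristan agreement on V.4: RVC ≥ 60% → 12% available; preferential 12%. → 12%.
Line B: beech → V.3; sawn → V.3.2; treated → V.3.2.3. Scheduled 33%. quota on V.3.2.3 exhausted → over-quota 38%; Arlenia agreement on V.1.1.2: V.3.2.3 not covered; Arlenia agreement on V.4.1: V.3.2.3 not covered. → 38%.
Line C: tropical hardwood → V.4; fibreboard → V.4.2; rough → V.4.2.2. Scheduled 13%. anti-dumping (Harrowgate, V.4): +33%; total 13% + 33% = 46%. → 46%.
Line D: bamboo → V.1; plywood → V.1.1; rough → V.1.1.2. Scheduled 12%. No special measure applies. → 12%.
Sum: 12% + 38% + 46% + 12% = 108%.

108%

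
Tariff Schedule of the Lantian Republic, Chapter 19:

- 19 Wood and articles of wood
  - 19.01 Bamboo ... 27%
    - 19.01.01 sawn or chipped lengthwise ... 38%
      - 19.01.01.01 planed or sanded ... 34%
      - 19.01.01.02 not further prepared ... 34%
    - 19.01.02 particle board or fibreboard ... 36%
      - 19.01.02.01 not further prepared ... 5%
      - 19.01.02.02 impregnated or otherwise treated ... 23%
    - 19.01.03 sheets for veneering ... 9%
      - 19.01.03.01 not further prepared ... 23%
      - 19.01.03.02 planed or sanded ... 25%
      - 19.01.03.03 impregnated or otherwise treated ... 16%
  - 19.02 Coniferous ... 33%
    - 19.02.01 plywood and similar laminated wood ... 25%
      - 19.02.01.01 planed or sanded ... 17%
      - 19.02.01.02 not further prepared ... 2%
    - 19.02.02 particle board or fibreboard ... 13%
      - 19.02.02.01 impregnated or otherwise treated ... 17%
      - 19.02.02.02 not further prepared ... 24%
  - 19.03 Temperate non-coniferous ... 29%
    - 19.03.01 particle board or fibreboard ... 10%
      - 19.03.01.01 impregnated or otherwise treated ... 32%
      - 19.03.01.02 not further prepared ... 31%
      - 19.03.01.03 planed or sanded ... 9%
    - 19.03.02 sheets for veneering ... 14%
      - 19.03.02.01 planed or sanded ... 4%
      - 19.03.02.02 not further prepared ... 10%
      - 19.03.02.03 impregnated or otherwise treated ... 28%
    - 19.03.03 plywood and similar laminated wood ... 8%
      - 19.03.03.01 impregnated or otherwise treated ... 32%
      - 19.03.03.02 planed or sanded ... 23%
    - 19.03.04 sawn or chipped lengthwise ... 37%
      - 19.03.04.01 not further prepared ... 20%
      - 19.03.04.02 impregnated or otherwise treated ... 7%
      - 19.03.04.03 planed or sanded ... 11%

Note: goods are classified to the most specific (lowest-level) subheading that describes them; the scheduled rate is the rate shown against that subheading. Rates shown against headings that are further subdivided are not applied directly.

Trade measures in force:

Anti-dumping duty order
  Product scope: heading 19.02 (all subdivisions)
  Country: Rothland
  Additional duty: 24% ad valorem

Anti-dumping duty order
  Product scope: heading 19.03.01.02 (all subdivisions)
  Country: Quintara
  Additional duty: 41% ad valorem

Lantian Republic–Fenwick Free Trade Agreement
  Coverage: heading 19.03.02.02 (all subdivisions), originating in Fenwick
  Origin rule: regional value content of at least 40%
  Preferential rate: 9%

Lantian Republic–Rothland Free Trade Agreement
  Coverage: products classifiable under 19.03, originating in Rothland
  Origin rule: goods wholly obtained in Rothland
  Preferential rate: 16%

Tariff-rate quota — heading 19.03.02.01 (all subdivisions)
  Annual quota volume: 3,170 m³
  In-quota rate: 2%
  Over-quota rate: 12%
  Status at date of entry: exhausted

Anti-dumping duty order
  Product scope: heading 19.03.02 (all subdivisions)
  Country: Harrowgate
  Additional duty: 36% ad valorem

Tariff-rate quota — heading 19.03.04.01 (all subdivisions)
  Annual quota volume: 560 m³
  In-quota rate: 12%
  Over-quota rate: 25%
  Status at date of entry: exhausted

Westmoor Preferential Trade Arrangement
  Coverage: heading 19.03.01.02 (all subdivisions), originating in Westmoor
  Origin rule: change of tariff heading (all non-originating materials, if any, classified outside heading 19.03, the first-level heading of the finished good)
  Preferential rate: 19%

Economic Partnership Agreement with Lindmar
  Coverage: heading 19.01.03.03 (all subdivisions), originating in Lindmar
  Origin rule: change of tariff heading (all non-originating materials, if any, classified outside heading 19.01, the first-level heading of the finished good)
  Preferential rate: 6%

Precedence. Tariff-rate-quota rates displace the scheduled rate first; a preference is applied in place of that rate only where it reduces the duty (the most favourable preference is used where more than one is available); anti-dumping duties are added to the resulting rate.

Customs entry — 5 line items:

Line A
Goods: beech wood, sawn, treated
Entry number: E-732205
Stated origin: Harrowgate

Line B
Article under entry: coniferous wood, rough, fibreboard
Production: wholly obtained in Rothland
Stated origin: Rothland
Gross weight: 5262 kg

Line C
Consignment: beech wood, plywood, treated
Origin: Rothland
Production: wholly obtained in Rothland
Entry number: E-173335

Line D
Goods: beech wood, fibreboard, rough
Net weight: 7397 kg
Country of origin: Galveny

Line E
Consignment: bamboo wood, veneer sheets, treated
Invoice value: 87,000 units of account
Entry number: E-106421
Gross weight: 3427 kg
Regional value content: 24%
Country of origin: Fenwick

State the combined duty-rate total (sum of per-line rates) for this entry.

Line A: beech → 19.03; sawn → 19.03.04; treated → 19.03.04.02. Scheduled 7%. No special measure applies. → 7%.
Line B: coniferous → 19.02; fibreboard → 19.02.02; rough → 19.02.02.02. Scheduled 24%. Rothland agreement on 19.03: 19.02.02.02 not covered; anti-dumping (Rothland, 19.02): +24%; total 24% + 24% = 48%. → 48%.
Line C: beech → 19.03; plywood → 19.03.03; treated → 19.03.03.01. Scheduled 32%. Rothland agreement on 19.03: wholly obtained → 16% available; preferential 16%. → 16%.
Line D: beech → 19.03; fibreboard → 19.03.01; rough → 19.03.01.02. Scheduled 31%. No special measure applies. → 31%.
Line E: bamboo → 19.01; veneer sheets → 19.01.03; treated → 19.01.03.03. Scheduled 16%. Fenwick agreement on 19.03.02.02: 19.01.03.03 not covered. → 16%.
Sum: 7% + 48% + 16% + 31% + 16% = 118%.

118%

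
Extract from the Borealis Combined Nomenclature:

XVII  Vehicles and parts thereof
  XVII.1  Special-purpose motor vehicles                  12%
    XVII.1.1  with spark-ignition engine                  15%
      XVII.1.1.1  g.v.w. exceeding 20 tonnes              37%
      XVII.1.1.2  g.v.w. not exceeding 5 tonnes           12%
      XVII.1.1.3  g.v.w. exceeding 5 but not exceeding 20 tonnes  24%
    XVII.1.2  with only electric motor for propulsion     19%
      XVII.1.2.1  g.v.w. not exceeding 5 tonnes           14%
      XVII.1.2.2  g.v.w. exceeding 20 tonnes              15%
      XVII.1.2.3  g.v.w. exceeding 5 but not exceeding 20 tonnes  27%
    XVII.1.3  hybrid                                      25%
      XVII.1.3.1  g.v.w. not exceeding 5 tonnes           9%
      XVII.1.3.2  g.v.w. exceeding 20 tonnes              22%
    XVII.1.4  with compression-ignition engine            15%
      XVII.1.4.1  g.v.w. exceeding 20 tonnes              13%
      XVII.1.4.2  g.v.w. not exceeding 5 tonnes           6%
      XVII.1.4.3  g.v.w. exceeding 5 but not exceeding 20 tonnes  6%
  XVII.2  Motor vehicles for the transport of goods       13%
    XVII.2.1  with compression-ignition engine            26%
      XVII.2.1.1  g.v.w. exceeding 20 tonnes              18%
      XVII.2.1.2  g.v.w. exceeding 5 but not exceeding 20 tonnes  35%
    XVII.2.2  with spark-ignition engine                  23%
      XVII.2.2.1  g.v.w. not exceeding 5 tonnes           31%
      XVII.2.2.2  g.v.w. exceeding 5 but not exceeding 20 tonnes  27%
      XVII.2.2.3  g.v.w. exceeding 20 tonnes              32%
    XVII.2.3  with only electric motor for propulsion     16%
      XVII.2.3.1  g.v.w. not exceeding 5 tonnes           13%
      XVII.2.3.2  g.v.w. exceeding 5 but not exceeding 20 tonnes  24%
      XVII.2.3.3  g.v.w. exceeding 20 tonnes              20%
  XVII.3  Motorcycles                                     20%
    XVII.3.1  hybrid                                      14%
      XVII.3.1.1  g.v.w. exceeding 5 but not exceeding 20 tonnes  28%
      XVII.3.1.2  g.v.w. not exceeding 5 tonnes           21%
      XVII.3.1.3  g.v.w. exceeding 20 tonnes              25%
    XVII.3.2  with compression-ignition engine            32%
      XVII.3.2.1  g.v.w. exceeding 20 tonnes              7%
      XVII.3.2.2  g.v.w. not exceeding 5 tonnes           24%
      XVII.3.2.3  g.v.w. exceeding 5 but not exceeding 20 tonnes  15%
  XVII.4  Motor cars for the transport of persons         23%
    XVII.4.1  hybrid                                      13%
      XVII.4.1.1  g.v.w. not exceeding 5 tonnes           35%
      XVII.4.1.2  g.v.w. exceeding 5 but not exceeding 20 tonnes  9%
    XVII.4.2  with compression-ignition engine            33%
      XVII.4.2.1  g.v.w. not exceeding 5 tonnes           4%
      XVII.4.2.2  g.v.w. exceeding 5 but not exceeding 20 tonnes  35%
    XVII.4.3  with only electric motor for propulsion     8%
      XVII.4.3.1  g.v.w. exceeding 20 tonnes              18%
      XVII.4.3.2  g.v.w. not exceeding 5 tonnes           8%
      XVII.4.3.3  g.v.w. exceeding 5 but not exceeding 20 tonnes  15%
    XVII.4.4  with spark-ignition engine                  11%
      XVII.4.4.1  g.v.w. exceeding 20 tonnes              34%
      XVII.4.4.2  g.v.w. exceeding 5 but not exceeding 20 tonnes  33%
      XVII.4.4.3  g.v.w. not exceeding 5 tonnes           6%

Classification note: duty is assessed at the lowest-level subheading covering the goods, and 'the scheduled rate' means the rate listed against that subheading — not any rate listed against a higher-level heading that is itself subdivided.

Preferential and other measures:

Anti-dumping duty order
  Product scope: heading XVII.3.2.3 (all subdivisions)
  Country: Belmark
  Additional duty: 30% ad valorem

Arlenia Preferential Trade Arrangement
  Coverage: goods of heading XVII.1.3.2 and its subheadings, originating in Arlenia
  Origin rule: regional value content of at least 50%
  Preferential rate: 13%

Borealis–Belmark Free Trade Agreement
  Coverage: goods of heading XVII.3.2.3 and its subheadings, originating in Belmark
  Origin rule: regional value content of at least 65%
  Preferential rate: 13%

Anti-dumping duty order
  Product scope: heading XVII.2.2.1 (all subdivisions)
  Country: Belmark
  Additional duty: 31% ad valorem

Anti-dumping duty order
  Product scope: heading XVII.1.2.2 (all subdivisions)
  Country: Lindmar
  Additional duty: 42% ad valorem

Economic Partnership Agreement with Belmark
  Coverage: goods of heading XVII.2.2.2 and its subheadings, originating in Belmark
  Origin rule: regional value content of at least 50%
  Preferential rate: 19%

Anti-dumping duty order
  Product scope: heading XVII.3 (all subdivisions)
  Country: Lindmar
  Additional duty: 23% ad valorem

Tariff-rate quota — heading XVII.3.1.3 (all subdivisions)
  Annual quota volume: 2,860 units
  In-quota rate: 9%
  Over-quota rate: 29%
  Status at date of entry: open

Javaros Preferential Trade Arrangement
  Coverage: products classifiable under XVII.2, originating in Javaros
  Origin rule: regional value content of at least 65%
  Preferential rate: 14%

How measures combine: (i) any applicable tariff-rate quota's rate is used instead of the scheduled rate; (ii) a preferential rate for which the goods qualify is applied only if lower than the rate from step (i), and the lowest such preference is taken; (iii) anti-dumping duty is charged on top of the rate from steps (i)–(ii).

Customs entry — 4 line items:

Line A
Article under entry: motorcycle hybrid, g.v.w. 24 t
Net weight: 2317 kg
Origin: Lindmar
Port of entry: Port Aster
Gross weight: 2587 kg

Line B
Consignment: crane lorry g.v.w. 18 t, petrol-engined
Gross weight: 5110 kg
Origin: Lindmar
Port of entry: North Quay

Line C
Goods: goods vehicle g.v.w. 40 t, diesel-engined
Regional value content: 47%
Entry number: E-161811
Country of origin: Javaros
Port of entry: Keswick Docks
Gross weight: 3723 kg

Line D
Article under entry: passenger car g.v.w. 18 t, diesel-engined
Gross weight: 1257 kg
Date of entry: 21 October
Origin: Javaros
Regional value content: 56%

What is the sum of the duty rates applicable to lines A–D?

109%

Line A: motorcycle → XVII.3; hybrid → XVII.3.1; g.v.w. 24 t → XVII.3.1.3. Scheduled 25%. quota on XVII.3.1.3 open → in-quota 9%; anti-dumping (Lindmar, XVII.3): +23%; total 9% + 23% = 32%. → 32%.
Line B: crane lorry → XVII.1; petrol-engined → XVII.1.1; g.v.w. 18 t → XVII.1.1.3. Scheduled 24%. No special measure applies. → 24%.
Line C: goods vehicle → XVII.2; diesel-engined → XVII.2.1; g.v.w. 40 t → XVII.2.1.1. Scheduled 18%. Javaros agreement on XVII.2: RVC < 65%. → 18%.
Line D: passenger car → XVII.4; diesel-engined → XVII.4.2; g.v.w. 18 t → XVII.4.2.2. Scheduled 35%. Javaros agreement on XVII.2: XVII.4.2.2 not covered. → 35%.
Sum: 32% + 24% + 18% + 35% = 109%.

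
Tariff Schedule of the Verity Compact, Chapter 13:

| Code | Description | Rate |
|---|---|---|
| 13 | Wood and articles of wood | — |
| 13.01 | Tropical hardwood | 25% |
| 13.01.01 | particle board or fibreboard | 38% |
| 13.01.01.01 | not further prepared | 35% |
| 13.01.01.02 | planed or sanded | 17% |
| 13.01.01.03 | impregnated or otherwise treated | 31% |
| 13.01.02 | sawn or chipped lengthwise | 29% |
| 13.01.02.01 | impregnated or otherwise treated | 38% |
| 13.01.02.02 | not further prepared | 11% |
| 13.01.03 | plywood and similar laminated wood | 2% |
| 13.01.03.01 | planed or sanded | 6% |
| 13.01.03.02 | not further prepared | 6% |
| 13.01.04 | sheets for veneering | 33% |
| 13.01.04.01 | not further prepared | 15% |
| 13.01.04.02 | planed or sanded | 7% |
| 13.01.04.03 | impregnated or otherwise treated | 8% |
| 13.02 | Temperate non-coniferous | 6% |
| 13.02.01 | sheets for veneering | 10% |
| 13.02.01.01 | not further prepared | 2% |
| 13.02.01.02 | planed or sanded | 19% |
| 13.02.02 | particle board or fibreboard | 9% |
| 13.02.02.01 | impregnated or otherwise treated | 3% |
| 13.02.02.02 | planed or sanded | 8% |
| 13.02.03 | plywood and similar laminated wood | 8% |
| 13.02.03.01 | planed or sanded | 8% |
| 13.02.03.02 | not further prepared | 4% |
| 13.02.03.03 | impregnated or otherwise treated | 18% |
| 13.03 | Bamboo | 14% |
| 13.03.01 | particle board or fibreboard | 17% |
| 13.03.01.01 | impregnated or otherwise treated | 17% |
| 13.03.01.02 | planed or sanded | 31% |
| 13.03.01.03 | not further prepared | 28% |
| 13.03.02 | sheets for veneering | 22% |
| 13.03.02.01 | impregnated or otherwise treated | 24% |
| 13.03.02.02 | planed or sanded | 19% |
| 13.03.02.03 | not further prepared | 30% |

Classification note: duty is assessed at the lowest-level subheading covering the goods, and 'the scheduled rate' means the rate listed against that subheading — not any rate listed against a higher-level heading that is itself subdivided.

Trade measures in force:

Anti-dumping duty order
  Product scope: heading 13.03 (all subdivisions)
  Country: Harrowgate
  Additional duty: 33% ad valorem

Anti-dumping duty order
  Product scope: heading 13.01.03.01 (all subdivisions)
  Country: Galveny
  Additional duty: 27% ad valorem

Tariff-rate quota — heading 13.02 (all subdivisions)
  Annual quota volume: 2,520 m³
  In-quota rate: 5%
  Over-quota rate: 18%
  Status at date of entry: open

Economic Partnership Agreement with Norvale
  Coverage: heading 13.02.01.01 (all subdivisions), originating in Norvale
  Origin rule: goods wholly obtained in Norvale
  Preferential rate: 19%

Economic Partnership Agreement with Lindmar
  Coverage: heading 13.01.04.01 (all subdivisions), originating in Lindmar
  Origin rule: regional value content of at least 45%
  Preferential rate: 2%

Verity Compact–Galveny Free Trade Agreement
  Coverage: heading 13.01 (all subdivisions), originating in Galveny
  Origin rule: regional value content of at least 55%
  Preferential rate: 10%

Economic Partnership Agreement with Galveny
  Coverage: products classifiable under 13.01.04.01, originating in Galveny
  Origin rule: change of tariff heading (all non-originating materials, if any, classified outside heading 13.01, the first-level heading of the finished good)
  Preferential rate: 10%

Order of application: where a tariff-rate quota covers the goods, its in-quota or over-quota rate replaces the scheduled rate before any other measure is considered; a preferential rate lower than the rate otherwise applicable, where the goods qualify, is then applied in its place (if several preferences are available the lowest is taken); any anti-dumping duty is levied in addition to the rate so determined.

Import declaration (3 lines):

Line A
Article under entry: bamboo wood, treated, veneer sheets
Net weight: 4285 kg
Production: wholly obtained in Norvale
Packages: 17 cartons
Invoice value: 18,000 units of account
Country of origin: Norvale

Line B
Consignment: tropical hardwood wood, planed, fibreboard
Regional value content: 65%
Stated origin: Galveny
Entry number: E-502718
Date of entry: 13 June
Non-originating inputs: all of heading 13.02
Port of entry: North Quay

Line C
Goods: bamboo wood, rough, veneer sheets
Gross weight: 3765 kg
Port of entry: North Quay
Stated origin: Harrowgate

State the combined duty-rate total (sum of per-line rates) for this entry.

Line A: bamboo → 13.03; veneer sheets → 13.03.02; treated → 13.03.02.01. Scheduled 24%. Norvale agreement on 13.02.01.01: 13.03.02.01 not covered. → 24%.
Line B: tropical hardwood → 13.01; fibreboard → 13.01.01; planed → 13.01.01.02. Scheduled 17%. Galveny agreement on 13.01: RVC ≥ 55% → 10% available; Galveny agreement on 13.01.04.01: 13.01.01.02 not covered; preferential 10%. → 10%.
Line C: bamboo → 13.03; veneer sheets → 13.03.02; rough → 13.03.02.03. Scheduled 30%. anti-dumping (Harrowgate, 13.03): +33%; total 30% + 33% = 63%. → 63%.
Sum: 24% + 10% + 63% = 97%.

97%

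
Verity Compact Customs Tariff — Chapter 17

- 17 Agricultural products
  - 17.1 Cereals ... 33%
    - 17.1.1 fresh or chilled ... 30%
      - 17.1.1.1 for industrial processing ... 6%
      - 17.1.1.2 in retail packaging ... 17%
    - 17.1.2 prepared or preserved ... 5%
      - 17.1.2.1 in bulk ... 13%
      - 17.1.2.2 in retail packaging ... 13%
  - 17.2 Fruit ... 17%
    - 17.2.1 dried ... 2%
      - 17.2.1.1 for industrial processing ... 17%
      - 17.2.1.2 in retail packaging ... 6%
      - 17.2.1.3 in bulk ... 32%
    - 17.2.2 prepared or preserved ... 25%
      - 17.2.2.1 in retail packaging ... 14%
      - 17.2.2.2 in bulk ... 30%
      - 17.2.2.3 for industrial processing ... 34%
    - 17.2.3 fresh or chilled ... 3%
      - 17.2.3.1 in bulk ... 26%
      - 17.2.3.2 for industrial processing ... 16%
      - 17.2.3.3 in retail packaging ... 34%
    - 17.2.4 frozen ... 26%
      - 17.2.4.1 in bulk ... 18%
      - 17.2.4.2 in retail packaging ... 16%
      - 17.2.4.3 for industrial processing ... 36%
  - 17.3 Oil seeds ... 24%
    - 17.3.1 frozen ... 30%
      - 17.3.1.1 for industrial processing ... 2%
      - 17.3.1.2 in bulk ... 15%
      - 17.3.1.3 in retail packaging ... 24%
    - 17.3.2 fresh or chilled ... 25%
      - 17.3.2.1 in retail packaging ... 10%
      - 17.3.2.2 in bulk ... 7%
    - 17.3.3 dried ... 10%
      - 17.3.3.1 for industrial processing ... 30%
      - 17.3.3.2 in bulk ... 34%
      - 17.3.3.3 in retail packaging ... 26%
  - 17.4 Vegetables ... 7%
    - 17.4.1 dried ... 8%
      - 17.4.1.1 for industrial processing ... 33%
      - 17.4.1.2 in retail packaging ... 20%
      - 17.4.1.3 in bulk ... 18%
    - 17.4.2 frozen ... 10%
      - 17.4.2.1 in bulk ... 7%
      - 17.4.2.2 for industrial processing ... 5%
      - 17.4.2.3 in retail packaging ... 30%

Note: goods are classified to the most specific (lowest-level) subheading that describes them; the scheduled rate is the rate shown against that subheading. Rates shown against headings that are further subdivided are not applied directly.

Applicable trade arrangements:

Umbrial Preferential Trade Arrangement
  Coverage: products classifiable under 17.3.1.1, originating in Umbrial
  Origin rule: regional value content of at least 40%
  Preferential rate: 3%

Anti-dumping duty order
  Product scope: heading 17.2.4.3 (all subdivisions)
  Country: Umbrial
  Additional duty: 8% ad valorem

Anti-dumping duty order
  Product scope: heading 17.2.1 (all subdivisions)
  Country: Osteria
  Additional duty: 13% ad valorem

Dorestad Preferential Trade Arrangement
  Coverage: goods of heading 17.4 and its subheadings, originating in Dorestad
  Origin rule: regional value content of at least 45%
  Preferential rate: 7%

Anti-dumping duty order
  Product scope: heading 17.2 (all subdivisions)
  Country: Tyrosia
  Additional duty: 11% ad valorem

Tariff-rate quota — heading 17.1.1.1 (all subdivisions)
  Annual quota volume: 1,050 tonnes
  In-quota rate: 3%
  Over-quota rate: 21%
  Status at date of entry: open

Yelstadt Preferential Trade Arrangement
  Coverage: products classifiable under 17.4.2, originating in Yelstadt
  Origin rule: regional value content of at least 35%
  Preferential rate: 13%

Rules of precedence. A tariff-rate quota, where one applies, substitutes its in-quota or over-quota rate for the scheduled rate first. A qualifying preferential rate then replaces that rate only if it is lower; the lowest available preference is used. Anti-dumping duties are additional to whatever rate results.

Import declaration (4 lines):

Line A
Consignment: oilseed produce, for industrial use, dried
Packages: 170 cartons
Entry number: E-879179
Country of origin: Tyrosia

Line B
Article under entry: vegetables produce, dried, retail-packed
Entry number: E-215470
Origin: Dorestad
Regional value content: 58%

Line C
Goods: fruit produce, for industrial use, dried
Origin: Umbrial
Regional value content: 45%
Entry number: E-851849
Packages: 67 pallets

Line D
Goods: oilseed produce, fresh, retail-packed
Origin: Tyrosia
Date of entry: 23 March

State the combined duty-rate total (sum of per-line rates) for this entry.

Line A: oilseed → 17.3; dried → 17.3.3; for industrial use → 17.3.3.1. Scheduled 30%. No special measure applies. → 30%.
Line B: vegetables → 17.4; dried → 17.4.1; retail-packed → 17.4.1.2. Scheduled 20%. Dorestad agreement on 17.4: RVC ≥ 45% → 7% available; preferential 7%. → 7%.
Line C: fruit → 17.2; dried → 17.2.1; for industrial use → 17.2.1.1. Scheduled 17%. Umbrial agreement on 17.3.1.1: 17.2.1.1 not covered. → 17%.
Line D: oilseed → 17.3; fresh → 17.3.2; retail-packed → 17.3.2.1. Scheduled 10%. No special measure applies. → 10%.
Sum: 30% + 7% + 17% + 10% = 64%.

64%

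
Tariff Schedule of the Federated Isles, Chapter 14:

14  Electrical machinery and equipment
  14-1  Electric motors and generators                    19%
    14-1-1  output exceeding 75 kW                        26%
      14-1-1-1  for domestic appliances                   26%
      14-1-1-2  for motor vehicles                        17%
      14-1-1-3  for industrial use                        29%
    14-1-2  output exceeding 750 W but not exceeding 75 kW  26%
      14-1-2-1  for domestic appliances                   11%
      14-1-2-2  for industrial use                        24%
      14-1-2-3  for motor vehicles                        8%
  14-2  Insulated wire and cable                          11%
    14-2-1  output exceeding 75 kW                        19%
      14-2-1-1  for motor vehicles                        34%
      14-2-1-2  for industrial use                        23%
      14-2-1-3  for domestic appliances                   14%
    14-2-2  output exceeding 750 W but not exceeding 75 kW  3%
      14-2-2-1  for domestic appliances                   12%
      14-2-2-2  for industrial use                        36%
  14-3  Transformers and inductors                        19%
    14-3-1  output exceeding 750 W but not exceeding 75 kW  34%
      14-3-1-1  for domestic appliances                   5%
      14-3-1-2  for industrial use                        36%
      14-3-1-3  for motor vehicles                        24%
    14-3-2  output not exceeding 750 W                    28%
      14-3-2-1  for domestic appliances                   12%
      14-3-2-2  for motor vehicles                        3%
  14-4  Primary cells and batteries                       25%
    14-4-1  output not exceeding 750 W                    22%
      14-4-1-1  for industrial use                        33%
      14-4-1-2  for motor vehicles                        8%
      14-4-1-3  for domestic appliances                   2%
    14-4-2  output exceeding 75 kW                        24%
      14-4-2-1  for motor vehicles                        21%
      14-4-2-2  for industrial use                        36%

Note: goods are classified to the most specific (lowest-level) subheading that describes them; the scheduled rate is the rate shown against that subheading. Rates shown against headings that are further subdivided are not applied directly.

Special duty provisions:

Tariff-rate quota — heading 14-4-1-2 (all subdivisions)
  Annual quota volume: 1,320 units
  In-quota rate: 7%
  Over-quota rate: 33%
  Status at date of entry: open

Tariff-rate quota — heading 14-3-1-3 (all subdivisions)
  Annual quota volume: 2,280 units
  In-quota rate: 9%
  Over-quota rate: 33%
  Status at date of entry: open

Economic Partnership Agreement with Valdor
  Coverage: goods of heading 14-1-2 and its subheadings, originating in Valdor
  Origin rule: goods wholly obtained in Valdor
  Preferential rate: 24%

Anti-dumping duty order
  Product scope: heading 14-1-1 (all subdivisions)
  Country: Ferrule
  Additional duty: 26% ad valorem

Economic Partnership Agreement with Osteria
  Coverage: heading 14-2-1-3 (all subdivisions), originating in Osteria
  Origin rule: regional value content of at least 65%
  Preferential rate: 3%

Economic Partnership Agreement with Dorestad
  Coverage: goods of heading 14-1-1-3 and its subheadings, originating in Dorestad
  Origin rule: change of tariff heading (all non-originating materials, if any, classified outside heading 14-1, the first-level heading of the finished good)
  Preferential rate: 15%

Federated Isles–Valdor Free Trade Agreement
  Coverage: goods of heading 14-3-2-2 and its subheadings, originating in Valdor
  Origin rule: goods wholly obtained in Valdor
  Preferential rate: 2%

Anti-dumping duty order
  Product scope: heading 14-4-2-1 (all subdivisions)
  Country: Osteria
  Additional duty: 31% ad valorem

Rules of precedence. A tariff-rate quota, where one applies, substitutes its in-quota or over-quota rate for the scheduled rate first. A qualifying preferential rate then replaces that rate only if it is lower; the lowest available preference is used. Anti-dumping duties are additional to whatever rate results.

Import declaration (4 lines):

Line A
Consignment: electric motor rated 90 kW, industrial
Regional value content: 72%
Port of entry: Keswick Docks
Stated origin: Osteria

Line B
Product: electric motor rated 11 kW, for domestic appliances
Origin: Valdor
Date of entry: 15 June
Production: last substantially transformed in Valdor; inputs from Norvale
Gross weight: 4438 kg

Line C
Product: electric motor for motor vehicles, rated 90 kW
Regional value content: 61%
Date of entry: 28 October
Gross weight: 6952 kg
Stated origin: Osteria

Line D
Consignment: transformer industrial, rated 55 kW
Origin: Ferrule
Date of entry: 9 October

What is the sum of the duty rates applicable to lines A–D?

Line A: electric motor → 14-1; rated 90 kW → 14-1-1; industrial → 14-1-1-3. Scheduled 29%. Osteria agreement on 14-2-1-3: 14-1-1-3 not covered. → 29%.
Line B: electric motor → 14-1; rated 11 kW → 14-1-2; for domestic appliances → 14-1-2-1. Scheduled 11%. Valdor agreement on 14-1-2: not wholly obtained; Valdor agreement on 14-3-2-2: 14-1-2-1 not covered. → 11%.
Line C: electric motor → 14-1; rated 90 kW → 14-1-1; for motor vehicles → 14-1-1-2. Scheduled 17%. Osteria agreement on 14-2-1-3: 14-1-1-2 not covered. → 17%.
Line D: transformer → 14-3; rated 55 kW → 14-3-1; industrial → 14-3-1-2. Scheduled 36%. No special measure applies. → 36%.
Sum: 29% + 11% + 17% + 36% = 93%.

93%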